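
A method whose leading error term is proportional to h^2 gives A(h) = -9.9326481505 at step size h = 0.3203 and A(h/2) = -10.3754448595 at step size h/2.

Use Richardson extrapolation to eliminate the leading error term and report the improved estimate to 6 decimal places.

-10.523044

The method has order 2: 2^2 = 4.
Top: 4(-10.3754448595) − (-9.9326481505) = -31.5691312875
R = (-31.5691312875)/3 = -10.5230437625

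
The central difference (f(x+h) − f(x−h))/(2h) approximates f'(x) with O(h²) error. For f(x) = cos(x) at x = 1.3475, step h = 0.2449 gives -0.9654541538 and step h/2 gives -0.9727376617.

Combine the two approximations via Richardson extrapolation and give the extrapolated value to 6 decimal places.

Leading term ∝ h^2; use weight 4 = 2^2.
4×(-0.9727376617) − (-0.9654541538) = -2.9254964930
Denominator 4 − 1 = 3.
So the Richardson estimate is -0.9751654977.

-0.975165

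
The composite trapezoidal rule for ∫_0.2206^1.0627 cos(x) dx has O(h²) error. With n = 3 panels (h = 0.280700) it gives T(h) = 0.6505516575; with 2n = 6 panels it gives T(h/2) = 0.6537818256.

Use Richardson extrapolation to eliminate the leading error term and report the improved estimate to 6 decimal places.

0.654859

r = 2: numerator weight 4, denominator 3.
Weighted: 2.6151273024 − 0.6505516575 = 1.9645756449
Denominator 4 − 1 = 3.
Result: 0.6548585483
Gap between inputs: 3.230e-03; correction applied: +0.0010767227.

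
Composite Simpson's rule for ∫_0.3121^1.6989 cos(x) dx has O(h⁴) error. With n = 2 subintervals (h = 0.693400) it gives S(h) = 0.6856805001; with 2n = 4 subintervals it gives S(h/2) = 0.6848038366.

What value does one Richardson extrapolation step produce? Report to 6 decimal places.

0.684745

r = 4: numerator weight 16, denominator 15.
16·0.6848038366 − 0.6856805001 = 10.2711808855
(16·0.6848038366 − 0.6856805001)/(16 − 1) = 0.6847453924
Correction |R − A(h/2)| = 5.844e-05; gap |A(h/2) − A(h)| = 8.767e-04.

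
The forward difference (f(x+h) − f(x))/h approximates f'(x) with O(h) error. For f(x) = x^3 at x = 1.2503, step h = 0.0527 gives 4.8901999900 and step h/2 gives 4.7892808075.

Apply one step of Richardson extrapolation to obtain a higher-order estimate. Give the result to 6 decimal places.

4.688362

Method order is 1; weight 2^1 = 2.
2·4.7892808075 = 9.5785616150; subtract 4.8901999900 → 4.6883616250
4.6883616250 ÷ 1 = 4.6883616250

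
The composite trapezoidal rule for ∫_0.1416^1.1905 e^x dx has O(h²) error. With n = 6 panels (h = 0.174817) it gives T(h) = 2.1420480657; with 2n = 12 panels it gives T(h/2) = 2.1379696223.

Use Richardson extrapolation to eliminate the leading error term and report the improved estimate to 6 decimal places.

2.136610

Error is O(h^2); halving h shrinks it by 2^2 = 4.
Numerator 4×A(h/2) − A(h) = 4×2.1379696223 − 2.1420480657 = 6.4098304235
Denominator 4 − 1 = 3.
So the Richardson estimate is 2.1366101412.
Gap between inputs: 4.078e-03; correction applied: −0.0013594811.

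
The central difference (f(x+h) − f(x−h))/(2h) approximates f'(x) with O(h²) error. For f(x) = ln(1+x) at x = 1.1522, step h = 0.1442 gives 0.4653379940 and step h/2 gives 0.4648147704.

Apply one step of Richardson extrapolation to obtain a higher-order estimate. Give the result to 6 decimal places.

0.464640

Leading term ∝ h^2; use weight 4 = 2^2.
4·0.4648147704 − 0.4653379940 = 1.3939210876
Extrapolated: 1.3939210876 / 3 = 0.4646403625
Gap between inputs: 5.232e-04; correction applied: −0.0001744079.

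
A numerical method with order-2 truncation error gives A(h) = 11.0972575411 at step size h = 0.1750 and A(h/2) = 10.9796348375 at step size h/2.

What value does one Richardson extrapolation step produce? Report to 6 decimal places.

Method order is 2; weight 2^2 = 4.
A(h/2) − A(h) = 10.9796348375 − 11.0972575411 = -0.1176227036
Correction (A(h/2) − A(h))/(4 − 1) = (-0.1176227036)/3 = -0.0392075679
R = 10.9796348375 − 0.0392075679 = 10.9404272696
Correction |R − A(h/2)| = 3.921e-02; gap |A(h/2) − A(h)| = 1.176e-01.

10.940427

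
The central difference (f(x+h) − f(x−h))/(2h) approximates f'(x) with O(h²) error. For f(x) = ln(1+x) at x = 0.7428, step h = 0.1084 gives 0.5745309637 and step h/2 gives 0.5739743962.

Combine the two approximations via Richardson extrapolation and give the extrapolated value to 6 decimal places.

0.573789

The method has order 2: 2^2 = 4.
A(h/2) − A(h) = 0.5739743962 − 0.5745309637 = -0.0005565675
Divide by 2^2 − 1 = 3: (-0.0005565675)/3 = -0.0001855225
R = A(h/2) + (A(h/2) − A(h))/3 = 0.5739743962 − 0.0001855225 = 0.5737888737
Shift from A(h/2): −0.0001855225.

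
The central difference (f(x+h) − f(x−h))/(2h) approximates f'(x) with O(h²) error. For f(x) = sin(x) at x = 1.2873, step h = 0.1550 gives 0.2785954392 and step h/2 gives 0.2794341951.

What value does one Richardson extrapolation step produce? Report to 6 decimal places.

The method has order 2: 2^2 = 4.
4×0.2794341951 = 1.1177367804; 1.1177367804 − 0.2785954392 = 0.8391413412
Divide by 2^2 − 1 = 3.
Extrapolated: 0.8391413412 / 3 = 0.2797137804

0.279714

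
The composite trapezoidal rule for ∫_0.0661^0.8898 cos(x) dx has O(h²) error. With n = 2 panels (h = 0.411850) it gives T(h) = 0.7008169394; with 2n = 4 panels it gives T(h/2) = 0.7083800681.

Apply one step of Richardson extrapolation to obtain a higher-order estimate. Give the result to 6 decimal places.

0.710901

Leading term ∝ h^2; use weight 4 = 2^2.
A(h/2) − A(h) = 0.7083800681 − 0.7008169394 = 0.0075631287
Divide by 2^2 − 1 = 3: 0.0075631287/3 = 0.0025210429
R = 0.7083800681 + 0.0025210429 = 0.7109011110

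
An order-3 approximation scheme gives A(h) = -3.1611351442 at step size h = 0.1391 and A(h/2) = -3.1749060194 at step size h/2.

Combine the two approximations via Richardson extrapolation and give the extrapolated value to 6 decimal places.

-3.176873

Order 3 gives 2^r = 8 and 2^r − 1 = 7.
8·(-3.1749060194) − (-3.1611351442) = -22.2381130110
Denominator 8 − 1 = 7.
Result: -3.1768732873
Gap between inputs: 1.377e-02; correction applied: −0.0019672679.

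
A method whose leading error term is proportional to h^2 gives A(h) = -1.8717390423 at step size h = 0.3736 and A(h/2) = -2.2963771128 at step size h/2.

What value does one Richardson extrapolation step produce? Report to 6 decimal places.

-2.437923

Order 2 gives 2^r = 4 and 2^r − 1 = 3.
4*(-2.2963771128) = -9.1855084512; (-9.1855084512) − (-1.8717390423) = -7.3137694089
(4*(-2.2963771128) − (-1.8717390423))/(4 − 1) = -2.4379231363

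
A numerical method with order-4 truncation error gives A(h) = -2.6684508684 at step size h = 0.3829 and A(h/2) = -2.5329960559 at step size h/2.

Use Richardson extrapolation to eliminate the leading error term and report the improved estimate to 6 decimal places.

Method order is 4; weight 2^4 = 16.
2^4 × A(h/2) = -40.5279368944; minus A(h) gives -37.8594860260.
Denominator 16 − 1 = 15.
(16 × (-2.5329960559) − (-2.6684508684))/(16 − 1) = -2.5239657351

-2.523966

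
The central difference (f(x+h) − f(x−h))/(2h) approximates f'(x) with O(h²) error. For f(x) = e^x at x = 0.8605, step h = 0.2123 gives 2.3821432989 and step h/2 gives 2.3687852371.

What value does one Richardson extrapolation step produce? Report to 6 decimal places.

2.364333

With r = 2 the leading error scales as h^2, so the weight is 2^2 = 4.
4*2.3687852371 = 9.4751409484; 9.4751409484 − 2.3821432989 = 7.0929976495
Divide by 2^2 − 1 = 3.
Extrapolated: 7.0929976495 / 3 = 2.3643325498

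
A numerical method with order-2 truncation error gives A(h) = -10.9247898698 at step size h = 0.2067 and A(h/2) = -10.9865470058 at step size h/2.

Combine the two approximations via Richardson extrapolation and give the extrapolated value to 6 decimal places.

Leading term ∝ h^2; use weight 4 = 2^2.
4×(-10.9865470058) − (-10.9247898698) = -33.0213981534
Divide by 2^2 − 1 = 3.
(-33.0213981534) ÷ 3 = -11.0071327178

-11.007133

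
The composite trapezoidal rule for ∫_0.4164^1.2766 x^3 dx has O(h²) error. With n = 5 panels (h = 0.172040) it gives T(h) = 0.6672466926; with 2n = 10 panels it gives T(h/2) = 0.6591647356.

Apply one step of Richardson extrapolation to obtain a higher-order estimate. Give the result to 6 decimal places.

r = 2, so 2^r = 4.
Weighted: 2.6366589424 − 0.6672466926 = 1.9694122498
Denominator 4 − 1 = 3.
Result: 0.6564707499

0.656471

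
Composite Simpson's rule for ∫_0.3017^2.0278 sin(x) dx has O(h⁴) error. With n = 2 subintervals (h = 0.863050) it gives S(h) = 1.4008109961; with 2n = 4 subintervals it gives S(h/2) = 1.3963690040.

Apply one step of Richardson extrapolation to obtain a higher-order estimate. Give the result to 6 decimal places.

1.396073

The method has order 4: 2^4 = 16.
Weighted: 22.3419040640 − 1.4008109961 = 20.9410930679
20.9410930679 ÷ 15 = 1.3960728712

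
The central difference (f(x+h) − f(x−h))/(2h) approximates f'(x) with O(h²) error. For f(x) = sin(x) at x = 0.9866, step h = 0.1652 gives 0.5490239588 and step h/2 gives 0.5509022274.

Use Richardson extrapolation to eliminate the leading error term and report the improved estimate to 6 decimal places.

0.551528

r = 2, so 2^r = 4.
2^2·A(h/2) = 2.2036089096; minus A(h) gives 1.6545849508.
Denominator 4 − 1 = 3.
So the Richardson estimate is 0.5515283169.
Correction |R − A(h/2)| = 6.261e-04; gap |A(h/2) − A(h)| = 1.878e-03.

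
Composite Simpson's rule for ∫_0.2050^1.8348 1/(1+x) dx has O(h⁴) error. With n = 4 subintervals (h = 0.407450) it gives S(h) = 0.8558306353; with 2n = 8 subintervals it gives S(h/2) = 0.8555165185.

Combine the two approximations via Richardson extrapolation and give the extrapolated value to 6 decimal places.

Leading term ∝ h^4; use weight 16 = 2^4.
Numerator 16 × A(h/2) − A(h) = 16 × 0.8555165185 − 0.8558306353 = 12.8324336607
12.8324336607 ÷ 15 = 0.8554955774

0.855496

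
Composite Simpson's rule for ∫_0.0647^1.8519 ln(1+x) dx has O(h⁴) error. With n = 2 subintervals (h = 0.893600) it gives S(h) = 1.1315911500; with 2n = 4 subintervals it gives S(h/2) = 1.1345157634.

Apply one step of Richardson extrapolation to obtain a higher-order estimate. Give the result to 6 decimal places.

With r = 4 the leading error scales as h^4, so the weight is 2^4 = 16.
Numerator 16 × A(h/2) − A(h) = 16 × 1.1345157634 − 1.1315911500 = 17.0206610644
17.0206610644 ÷ 15 = 1.1347107376
Correction |R − A(h/2)| = 1.950e-04; gap |A(h/2) − A(h)| = 2.925e-03.

1.134711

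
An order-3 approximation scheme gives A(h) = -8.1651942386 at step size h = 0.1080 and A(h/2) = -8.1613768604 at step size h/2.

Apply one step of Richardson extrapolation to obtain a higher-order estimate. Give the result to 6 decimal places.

Error is O(h^3); halving h shrinks it by 2^3 = 8.
Difference of the inputs: -8.1613768604 − (-8.1651942386) = 0.0038173782
Correction (A(h/2) − A(h))/(8 − 1) = 0.0038173782/7 = 0.0005453397
R = -8.1613768604 + 0.0005453397 = -8.1608315207

-8.160832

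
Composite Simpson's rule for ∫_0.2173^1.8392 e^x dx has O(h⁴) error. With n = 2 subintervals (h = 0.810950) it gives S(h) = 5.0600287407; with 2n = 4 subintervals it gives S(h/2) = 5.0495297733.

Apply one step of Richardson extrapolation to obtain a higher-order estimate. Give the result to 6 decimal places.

r = 4: numerator weight 16, denominator 15.
16 × 5.0495297733 = 80.7924763728; subtract 5.0600287407 → 75.7324476321
Denominator 16 − 1 = 15.
Extrapolated: 75.7324476321 / 15 = 5.0488298421

5.048830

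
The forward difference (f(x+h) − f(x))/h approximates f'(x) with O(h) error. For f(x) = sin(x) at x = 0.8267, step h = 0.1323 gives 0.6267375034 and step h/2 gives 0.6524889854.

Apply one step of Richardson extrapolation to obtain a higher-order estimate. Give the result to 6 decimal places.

With r = 1 the leading error scales as h^1, so the weight is 2^1 = 2.
2 × 0.6524889854 − 0.6267375034 = 0.6782404674
Divide by 2^1 − 1 = 1.
(2 × 0.6524889854 − 0.6267375034)/(2 − 1) = 0.6782404674
Gap between inputs: 2.575e-02; correction applied: +0.0257514820.

0.678240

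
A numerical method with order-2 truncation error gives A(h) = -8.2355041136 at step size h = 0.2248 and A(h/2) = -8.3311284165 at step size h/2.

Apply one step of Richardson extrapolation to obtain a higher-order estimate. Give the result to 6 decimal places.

-8.363003

Order 2 gives 2^r = 4 and 2^r − 1 = 3.
Top: 4(-8.3311284165) − (-8.2355041136) = -25.0890095524
Denominator 4 − 1 = 3.
So the Richardson estimate is -8.3630031841.
Gap between inputs: 9.562e-02; correction applied: −0.0318747676.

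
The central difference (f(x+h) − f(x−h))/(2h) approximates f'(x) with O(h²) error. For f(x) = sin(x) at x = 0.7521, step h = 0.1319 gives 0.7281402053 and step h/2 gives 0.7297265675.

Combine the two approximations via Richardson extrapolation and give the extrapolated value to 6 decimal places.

0.730255

Method order is 2; weight 2^2 = 4.
2^2×A(h/2) = 2.9189062700; minus A(h) gives 2.1907660647.
R = 2.1907660647/3 = 0.7302553549
Gap between inputs: 1.586e-03; correction applied: +0.0005287874.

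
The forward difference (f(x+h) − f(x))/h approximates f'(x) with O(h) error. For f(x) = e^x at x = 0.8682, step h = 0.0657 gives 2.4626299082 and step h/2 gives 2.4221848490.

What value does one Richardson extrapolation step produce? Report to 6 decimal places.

r = 1: numerator weight 2, denominator 1.
2×2.4221848490 = 4.8443696980; subtract 2.4626299082 → 2.3817397898
R = 2.3817397898/1 = 2.3817397898
Shift from A(h/2): −0.0404450592.

2.381740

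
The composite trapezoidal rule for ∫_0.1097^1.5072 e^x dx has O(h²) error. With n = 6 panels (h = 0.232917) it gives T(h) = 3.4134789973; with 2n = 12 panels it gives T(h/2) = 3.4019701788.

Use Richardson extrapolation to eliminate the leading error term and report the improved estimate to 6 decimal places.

3.398134

r = 2, so 2^r = 4.
4 × 3.4019701788 = 13.6078807152; 13.6078807152 − 3.4134789973 = 10.1944017179
Denominator 4 − 1 = 3.
Extrapolated: 10.1944017179 / 3 = 3.3981339060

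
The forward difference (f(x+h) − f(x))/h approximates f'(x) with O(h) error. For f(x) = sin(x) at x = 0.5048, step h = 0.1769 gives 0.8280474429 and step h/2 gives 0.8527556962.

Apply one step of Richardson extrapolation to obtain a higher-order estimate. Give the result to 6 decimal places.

With r = 1 the leading error scales as h^1, so the weight is 2^1 = 2.
2·0.8527556962 = 1.7055113924; 1.7055113924 − 0.8280474429 = 0.8774639495
Denominator 2 − 1 = 1.
0.8774639495 ÷ 1 = 0.8774639495

0.877464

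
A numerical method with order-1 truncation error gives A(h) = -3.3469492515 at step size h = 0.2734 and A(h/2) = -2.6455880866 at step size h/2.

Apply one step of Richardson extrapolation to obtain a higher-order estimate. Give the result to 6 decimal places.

-1.944227

Method order is 1; weight 2^1 = 2.
Top: 2(-2.6455880866) − (-3.3469492515) = -1.9442269217
R = (-1.9442269217)/1 = -1.9442269217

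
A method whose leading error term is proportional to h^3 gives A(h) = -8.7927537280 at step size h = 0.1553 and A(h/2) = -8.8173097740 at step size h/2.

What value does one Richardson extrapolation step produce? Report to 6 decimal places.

With r = 3 the leading error scales as h^3, so the weight is 2^3 = 8.
Weighted: (-70.5384781920) − (-8.7927537280) = -61.7457244640
Extrapolated: (-61.7457244640) / 7 = -8.8208177806

-8.820818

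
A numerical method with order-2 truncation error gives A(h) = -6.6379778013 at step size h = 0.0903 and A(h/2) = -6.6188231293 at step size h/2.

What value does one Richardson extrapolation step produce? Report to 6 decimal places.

-6.612438

Order 2 gives 2^r = 4 and 2^r − 1 = 3.
A(h/2) − A(h) = -6.6188231293 − (-6.6379778013) = 0.0191546720
Divide by 2^2 − 1 = 3: 0.0191546720/3 = 0.0063848907
R = -6.6188231293 + 0.0063848907 = -6.6124382386
Gap between inputs: 1.915e-02; correction applied: +0.0063848907.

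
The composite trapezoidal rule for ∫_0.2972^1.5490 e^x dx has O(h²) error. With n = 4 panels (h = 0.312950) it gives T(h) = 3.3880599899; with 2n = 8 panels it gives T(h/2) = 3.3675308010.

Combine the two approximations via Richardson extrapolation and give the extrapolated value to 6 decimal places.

r = 2: numerator weight 4, denominator 3.
4×3.3675308010 = 13.4701232040; subtract 3.3880599899 → 10.0820632141
R = 10.0820632141/3 = 3.3606877380
Gap between inputs: 2.053e-02; correction applied: −0.0068430630.

3.360688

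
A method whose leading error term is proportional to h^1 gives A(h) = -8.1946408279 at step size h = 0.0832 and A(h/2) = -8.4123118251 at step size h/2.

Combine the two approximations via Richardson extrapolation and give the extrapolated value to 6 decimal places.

With r = 1 the leading error scales as h^1, so the weight is 2^1 = 2.
A(h/2) − A(h) = -8.4123118251 − (-8.1946408279) = -0.2176709972
Divide by 2^1 − 1 = 1: (-0.2176709972)/1 = -0.2176709972
R = -8.4123118251 − 0.2176709972 = -8.6299828223
Shift from A(h/2): −0.2176709972.

-8.629983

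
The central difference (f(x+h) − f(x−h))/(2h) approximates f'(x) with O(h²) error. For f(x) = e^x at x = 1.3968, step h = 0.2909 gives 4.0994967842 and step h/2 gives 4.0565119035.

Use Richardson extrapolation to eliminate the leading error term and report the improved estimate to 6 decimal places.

Error is O(h^2); halving h shrinks it by 2^2 = 4.
4·4.0565119035 = 16.2260476140; subtract 4.0994967842 → 12.1265508298
Denominator 4 − 1 = 3.
Result: 4.0421836099

4.042184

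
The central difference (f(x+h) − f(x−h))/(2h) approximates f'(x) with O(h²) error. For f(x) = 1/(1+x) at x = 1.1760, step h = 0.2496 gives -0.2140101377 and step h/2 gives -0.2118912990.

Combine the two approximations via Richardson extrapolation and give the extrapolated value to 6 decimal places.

Method order is 2; weight 2^2 = 4.
4 × (-0.2118912990) = -0.8475651960; subtract (-0.2140101377) → -0.6335550583
(4 × (-0.2118912990) − (-0.2140101377))/(4 − 1) = -0.2111850194
Correction |R − A(h/2)| = 7.063e-04; gap |A(h/2) − A(h)| = 2.119e-03.

-0.211185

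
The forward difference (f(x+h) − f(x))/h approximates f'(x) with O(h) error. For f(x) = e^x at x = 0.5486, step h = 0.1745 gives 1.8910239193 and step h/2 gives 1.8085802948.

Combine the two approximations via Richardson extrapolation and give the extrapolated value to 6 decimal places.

1.726137

Error is O(h^1); halving h shrinks it by 2^1 = 2.
2^1*A(h/2) = 3.6171605896; minus A(h) gives 1.7261366703.
Denominator 2 − 1 = 1.
R = 1.7261366703/1 = 1.7261366703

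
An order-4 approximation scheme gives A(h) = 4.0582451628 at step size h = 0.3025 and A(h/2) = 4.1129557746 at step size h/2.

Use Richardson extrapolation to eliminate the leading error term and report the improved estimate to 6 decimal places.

Order 4 gives 2^r = 16 and 2^r − 1 = 15.
Top: 16(4.1129557746) − (4.0582451628) = 61.7490472308
Extrapolated: 61.7490472308 / 15 = 4.1166031487
Gap between inputs: 5.471e-02; correction applied: +0.0036473741.

4.116603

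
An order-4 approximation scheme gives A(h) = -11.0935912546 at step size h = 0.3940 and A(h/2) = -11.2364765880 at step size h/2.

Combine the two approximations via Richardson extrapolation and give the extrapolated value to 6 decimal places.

-11.246002

Error is O(h^4); halving h shrinks it by 2^4 = 16.
16·(-11.2364765880) − (-11.0935912546) = -168.6900341534
R = (-168.6900341534)/15 = -11.2460022769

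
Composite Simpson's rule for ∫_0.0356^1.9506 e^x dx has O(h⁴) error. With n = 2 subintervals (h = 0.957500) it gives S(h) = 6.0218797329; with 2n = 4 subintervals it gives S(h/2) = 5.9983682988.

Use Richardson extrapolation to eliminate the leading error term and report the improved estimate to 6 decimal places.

r = 4: numerator weight 16, denominator 15.
16×5.9983682988 = 95.9738927808; subtract 6.0218797329 → 89.9520130479
Divide by 2^4 − 1 = 15.
Extrapolated: 89.9520130479 / 15 = 5.9968008699
Correction |R − A(h/2)| = 1.567e-03; gap |A(h/2) − A(h)| = 2.351e-02.

5.996801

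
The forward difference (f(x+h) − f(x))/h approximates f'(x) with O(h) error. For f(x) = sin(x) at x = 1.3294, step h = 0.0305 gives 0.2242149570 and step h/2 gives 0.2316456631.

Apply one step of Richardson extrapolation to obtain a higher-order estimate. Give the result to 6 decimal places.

r = 1: numerator weight 2, denominator 1.
2 × 0.2316456631 = 0.4632913262; 0.4632913262 − 0.2242149570 = 0.2390763692
Extrapolated: 0.2390763692 / 1 = 0.2390763692

0.239076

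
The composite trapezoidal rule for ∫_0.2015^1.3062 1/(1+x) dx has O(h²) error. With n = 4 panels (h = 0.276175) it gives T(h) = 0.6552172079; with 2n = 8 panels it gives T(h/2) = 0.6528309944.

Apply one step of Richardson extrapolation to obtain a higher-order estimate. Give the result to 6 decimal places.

The method has order 2: 2^2 = 4.
4 × 0.6528309944 = 2.6113239776; 2.6113239776 − 0.6552172079 = 1.9561067697
Denominator 4 − 1 = 3.
Result: 0.6520355899
Shift from A(h/2): −0.0007954045.

0.652036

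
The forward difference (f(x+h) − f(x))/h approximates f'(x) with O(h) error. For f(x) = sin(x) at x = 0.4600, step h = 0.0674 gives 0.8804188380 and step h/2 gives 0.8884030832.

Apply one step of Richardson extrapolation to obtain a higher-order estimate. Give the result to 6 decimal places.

r = 1, so 2^r = 2.
2 × 0.8884030832 − 0.8804188380 = 0.8963873284
Denominator 2 − 1 = 1.
0.8963873284 ÷ 1 = 0.8963873284
Shift from A(h/2): +0.0079842452.

0.896387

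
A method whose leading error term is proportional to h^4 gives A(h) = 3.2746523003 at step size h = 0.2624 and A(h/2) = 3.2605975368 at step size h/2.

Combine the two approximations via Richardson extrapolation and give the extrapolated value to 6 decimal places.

Error is O(h^4); halving h shrinks it by 2^4 = 16.
Weighted: 52.1695605888 − 3.2746523003 = 48.8949082885
Divide by 2^4 − 1 = 15.
Extrapolated: 48.8949082885 / 15 = 3.2596605526

3.259661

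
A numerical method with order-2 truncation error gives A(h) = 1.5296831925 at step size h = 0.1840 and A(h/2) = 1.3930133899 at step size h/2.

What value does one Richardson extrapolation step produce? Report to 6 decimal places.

The method has order 2: 2^2 = 4.
2^2*A(h/2) = 5.5720535596; minus A(h) gives 4.0423703671.
(4*1.3930133899 − 1.5296831925)/(4 − 1) = 1.3474567890
Shift from A(h/2): −0.0455566009.

1.347457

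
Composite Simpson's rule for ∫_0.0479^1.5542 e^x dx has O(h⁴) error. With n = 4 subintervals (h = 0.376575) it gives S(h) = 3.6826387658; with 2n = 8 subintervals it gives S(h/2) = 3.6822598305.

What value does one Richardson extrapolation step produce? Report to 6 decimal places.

3.682235

Order 4 gives 2^r = 16 and 2^r − 1 = 15.
16*3.6822598305 = 58.9161572880; subtract 3.6826387658 → 55.2335185222
(16*3.6822598305 − 3.6826387658)/(16 − 1) = 3.6822345681
Correction |R − A(h/2)| = 2.526e-05; gap |A(h/2) − A(h)| = 3.789e-04.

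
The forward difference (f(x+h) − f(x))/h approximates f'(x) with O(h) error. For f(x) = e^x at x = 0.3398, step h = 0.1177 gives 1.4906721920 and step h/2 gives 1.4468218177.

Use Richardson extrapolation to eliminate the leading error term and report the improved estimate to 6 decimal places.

1.402971

r = 1, so 2^r = 2.
Top: 2(1.4468218177) − (1.4906721920) = 1.4029714434
Extrapolated: 1.4029714434 / 1 = 1.4029714434
Shift from A(h/2): −0.0438503743.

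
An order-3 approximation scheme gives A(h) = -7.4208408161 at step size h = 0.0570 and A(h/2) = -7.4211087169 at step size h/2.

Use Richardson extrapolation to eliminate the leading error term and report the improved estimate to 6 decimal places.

-7.421147

With r = 3 the leading error scales as h^3, so the weight is 2^3 = 8.
8*(-7.4211087169) − (-7.4208408161) = -51.9480289191
Divide by 2^3 − 1 = 7.
R = (-51.9480289191)/7 = -7.4211469884
Correction |R − A(h/2)| = 3.827e-05; gap |A(h/2) − A(h)| = 2.679e-04.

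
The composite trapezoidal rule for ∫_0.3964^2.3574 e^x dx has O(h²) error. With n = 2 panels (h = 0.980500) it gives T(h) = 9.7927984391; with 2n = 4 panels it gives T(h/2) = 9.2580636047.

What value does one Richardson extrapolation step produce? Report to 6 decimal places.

Order 2 gives 2^r = 4 and 2^r − 1 = 3.
4*9.2580636047 − 9.7927984391 = 27.2394559797
Divide by 2^2 − 1 = 3.
Result: 9.0798186599
Correction |R − A(h/2)| = 1.782e-01; gap |A(h/2) − A(h)| = 5.347e-01.

9.079819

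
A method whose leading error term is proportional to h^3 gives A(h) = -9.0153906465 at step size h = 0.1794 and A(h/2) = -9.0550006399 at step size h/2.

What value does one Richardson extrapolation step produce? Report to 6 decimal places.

-9.060659

Error is O(h^3); halving h shrinks it by 2^3 = 8.
8 × (-9.0550006399) = -72.4400051192; subtract (-9.0153906465) → -63.4246144727
Divide by 2^3 − 1 = 7.
Result: -9.0606592104
Shift from A(h/2): −0.0056585705.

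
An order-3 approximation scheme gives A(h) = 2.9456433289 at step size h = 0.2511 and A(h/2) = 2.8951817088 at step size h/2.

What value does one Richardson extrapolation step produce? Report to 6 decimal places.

2.887973

Method order is 3; weight 2^3 = 8.
Numerator 8*A(h/2) − A(h) = 8*2.8951817088 − 2.9456433289 = 20.2158103415
20.2158103415 ÷ 7 = 2.8879729059
Shift from A(h/2): −0.0072088029.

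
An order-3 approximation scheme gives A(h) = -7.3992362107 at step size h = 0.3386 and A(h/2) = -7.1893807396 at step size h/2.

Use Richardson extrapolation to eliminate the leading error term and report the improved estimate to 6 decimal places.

r = 3, so 2^r = 8.
Difference of the inputs: -7.1893807396 − (-7.3992362107) = 0.2098554711
Divide by 2^3 − 1 = 7: 0.2098554711/7 = 0.0299793530
R = -7.1893807396 + 0.0299793530 = -7.1594013866
Shift from A(h/2): +0.0299793530.

-7.159401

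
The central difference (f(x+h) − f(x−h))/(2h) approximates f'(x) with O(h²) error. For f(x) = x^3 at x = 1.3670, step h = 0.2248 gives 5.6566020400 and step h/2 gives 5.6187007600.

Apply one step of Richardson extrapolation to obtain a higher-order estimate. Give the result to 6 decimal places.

r = 2, so 2^r = 4.
Numerator 4×A(h/2) − A(h) = 4×5.6187007600 − 5.6566020400 = 16.8182010000
Denominator 4 − 1 = 3.
Result: 5.6060670000
Correction |R − A(h/2)| = 1.263e-02; gap |A(h/2) − A(h)| = 3.790e-02.

5.606067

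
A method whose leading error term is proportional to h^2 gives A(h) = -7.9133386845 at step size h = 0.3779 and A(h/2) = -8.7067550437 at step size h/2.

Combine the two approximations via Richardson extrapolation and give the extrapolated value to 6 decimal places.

r = 2: numerator weight 4, denominator 3.
Numerator 4×A(h/2) − A(h) = 4×(-8.7067550437) − (-7.9133386845) = -26.9136814903
Denominator 4 − 1 = 3.
R = (-26.9136814903)/3 = -8.9712271634

-8.971227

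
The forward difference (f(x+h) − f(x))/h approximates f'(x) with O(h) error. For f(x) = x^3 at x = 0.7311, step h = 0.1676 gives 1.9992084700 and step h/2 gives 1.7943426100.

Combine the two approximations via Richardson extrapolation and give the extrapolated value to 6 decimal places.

r = 1: numerator weight 2, denominator 1.
2 × 1.7943426100 = 3.5886852200; subtract 1.9992084700 → 1.5894767500
(2 × 1.7943426100 − 1.9992084700)/(2 − 1) = 1.5894767500

1.589477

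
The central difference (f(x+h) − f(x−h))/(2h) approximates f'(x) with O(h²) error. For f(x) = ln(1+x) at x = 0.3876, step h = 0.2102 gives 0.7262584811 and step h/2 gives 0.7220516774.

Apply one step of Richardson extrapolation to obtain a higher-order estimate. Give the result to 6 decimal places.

The method has order 2: 2^2 = 4.
Difference of the inputs: 0.7220516774 − 0.7262584811 = -0.0042068037
Correction (A(h/2) − A(h))/(4 − 1) = (-0.0042068037)/3 = -0.0014022679
R = 0.7220516774 − 0.0014022679 = 0.7206494095

0.720649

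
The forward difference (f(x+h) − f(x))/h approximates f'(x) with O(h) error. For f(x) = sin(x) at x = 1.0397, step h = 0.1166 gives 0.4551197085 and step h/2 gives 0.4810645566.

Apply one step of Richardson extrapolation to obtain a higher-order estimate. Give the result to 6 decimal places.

The method has order 1: 2^1 = 2.
2^1 × A(h/2) = 0.9621291132; minus A(h) gives 0.5070094047.
Divide by 2^1 − 1 = 1.
So the Richardson estimate is 0.5070094047.
Correction |R − A(h/2)| = 2.594e-02; gap |A(h/2) − A(h)| = 2.594e-02.

0.507009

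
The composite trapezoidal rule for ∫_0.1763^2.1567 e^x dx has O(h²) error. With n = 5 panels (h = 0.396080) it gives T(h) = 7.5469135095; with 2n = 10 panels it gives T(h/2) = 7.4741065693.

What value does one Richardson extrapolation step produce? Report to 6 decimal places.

With r = 2 the leading error scales as h^2, so the weight is 2^2 = 4.
4*7.4741065693 − 7.5469135095 = 22.3495127677
22.3495127677 ÷ 3 = 7.4498375892

7.449838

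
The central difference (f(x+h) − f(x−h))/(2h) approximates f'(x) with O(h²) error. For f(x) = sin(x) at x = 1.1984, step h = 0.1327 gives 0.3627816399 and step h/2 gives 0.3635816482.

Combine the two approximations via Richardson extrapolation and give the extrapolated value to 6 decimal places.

0.363848

Order 2 gives 2^r = 4 and 2^r − 1 = 3.
4 × 0.3635816482 − 0.3627816399 = 1.0915449529
(4 × 0.3635816482 − 0.3627816399)/(4 − 1) = 0.3638483176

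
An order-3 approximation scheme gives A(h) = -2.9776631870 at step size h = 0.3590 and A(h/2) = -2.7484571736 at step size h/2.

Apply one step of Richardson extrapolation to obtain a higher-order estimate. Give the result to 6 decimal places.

-2.715713

Error is O(h^3); halving h shrinks it by 2^3 = 8.
Difference of the inputs: -2.7484571736 − (-2.9776631870) = 0.2292060134
Divide by 2^3 − 1 = 7: 0.2292060134/7 = 0.0327437162
R = A(h/2) + (A(h/2) − A(h))/7 = -2.7484571736 + 0.0327437162 = -2.7157134574
Correction |R − A(h/2)| = 3.274e-02; gap |A(h/2) − A(h)| = 2.292e-01.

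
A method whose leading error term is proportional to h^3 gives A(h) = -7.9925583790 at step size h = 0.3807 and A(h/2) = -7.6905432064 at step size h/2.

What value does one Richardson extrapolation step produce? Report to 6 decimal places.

-7.647398

r = 3, so 2^r = 8.
Weighted: (-61.5243456512) − (-7.9925583790) = -53.5317872722
(-53.5317872722) ÷ 7 = -7.6473981817
Shift from A(h/2): +0.0431450247.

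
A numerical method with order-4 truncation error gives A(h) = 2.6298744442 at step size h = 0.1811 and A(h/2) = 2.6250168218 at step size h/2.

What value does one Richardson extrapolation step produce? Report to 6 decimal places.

2.624693

Error is O(h^4); halving h shrinks it by 2^4 = 16.
16 × 2.6250168218 − 2.6298744442 = 39.3703947046
Divide by 2^4 − 1 = 15.
39.3703947046 ÷ 15 = 2.6246929803
Correction |R − A(h/2)| = 3.238e-04; gap |A(h/2) − A(h)| = 4.858e-03.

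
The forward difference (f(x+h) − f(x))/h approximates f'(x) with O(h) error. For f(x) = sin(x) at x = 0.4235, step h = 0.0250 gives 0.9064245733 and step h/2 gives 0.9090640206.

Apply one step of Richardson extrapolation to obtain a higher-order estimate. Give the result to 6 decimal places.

With r = 1 the leading error scales as h^1, so the weight is 2^1 = 2.
Weighted: 1.8181280412 − 0.9064245733 = 0.9117034679
Divide by 2^1 − 1 = 1.
(2·0.9090640206 − 0.9064245733)/(2 − 1) = 0.9117034679

0.911703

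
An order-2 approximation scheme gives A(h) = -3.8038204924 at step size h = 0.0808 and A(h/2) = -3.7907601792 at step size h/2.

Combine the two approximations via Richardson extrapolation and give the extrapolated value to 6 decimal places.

With r = 2 the leading error scales as h^2, so the weight is 2^2 = 4.
4 × (-3.7907601792) = -15.1630407168; (-15.1630407168) − (-3.8038204924) = -11.3592202244
R = (-11.3592202244)/3 = -3.7864067415
Gap between inputs: 1.306e-02; correction applied: +0.0043534377.

-3.786407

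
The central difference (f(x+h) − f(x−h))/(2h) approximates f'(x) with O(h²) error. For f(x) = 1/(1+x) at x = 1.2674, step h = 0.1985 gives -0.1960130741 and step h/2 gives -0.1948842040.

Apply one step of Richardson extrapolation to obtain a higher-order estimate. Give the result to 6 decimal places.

-0.194508

Leading term ∝ h^2; use weight 4 = 2^2.
Difference of the inputs: -0.1948842040 − (-0.1960130741) = 0.0011288701
Divide by 2^2 − 1 = 3: 0.0011288701/3 = 0.0003762900
R = A(h/2) + (A(h/2) − A(h))/3 = -0.1948842040 + 0.0003762900 = -0.1945079140
Gap between inputs: 1.129e-03; correction applied: +0.0003762900.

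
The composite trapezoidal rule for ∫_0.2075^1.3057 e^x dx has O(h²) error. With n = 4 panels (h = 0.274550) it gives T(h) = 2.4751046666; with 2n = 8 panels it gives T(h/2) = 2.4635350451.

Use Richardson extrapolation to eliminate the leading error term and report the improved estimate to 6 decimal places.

Error is O(h^2); halving h shrinks it by 2^2 = 4.
Weighted: 9.8541401804 − 2.4751046666 = 7.3790355138
7.3790355138 ÷ 3 = 2.4596785046
Correction |R − A(h/2)| = 3.857e-03; gap |A(h/2) − A(h)| = 1.157e-02.

2.459679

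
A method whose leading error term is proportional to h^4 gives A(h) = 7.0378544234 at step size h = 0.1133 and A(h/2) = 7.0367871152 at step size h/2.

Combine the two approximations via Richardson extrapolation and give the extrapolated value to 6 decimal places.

7.036716

r = 4: numerator weight 16, denominator 15.
Numerator 16·A(h/2) − A(h) = 16·7.0367871152 − 7.0378544234 = 105.5507394198
Divide by 2^4 − 1 = 15.
105.5507394198 ÷ 15 = 7.0367159613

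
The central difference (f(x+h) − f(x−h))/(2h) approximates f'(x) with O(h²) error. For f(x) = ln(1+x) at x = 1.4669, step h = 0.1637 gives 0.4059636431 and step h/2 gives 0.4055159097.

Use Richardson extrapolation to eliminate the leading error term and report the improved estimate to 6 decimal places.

Method order is 2; weight 2^2 = 4.
2^2*A(h/2) = 1.6220636388; minus A(h) gives 1.2160999957.
R = 1.2160999957/3 = 0.4053666652
Correction |R − A(h/2)| = 1.492e-04; gap |A(h/2) − A(h)| = 4.477e-04.

0.405367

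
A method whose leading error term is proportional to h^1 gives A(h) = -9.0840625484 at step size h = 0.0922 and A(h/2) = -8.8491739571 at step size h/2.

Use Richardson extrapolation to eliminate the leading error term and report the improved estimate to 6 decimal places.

-8.614285

Method order is 1; weight 2^1 = 2.
2×(-8.8491739571) = -17.6983479142; subtract (-9.0840625484) → -8.6142853658
Denominator 2 − 1 = 1.
Result: -8.6142853658
Gap between inputs: 2.349e-01; correction applied: +0.2348885913.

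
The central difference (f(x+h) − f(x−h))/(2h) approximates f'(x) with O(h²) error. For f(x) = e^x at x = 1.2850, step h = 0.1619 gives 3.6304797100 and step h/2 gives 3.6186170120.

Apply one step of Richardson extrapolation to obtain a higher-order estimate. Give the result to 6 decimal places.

3.614663

Leading term ∝ h^2; use weight 4 = 2^2.
Numerator 4·A(h/2) − A(h) = 4·3.6186170120 − 3.6304797100 = 10.8439883380
Extrapolated: 10.8439883380 / 3 = 3.6146627793
Gap between inputs: 1.186e-02; correction applied: −0.0039542327.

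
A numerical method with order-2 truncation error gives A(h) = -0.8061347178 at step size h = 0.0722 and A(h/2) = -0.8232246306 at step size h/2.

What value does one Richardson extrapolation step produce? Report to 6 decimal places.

-0.828921

Order 2 gives 2^r = 4 and 2^r − 1 = 3.
Weighted: (-3.2928985224) − (-0.8061347178) = -2.4867638046
(4×(-0.8232246306) − (-0.8061347178))/(4 − 1) = -0.8289212682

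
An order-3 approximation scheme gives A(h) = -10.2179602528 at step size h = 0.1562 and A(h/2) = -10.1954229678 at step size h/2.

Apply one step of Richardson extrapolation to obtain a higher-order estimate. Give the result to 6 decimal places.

r = 3: numerator weight 8, denominator 7.
A(h/2) − A(h) = -10.1954229678 − (-10.2179602528) = 0.0225372850
Correction (A(h/2) − A(h))/(8 − 1) = 0.0225372850/7 = 0.0032196121
R = A(h/2) + (A(h/2) − A(h))/7 = -10.1954229678 + 0.0032196121 = -10.1922033557

-10.192203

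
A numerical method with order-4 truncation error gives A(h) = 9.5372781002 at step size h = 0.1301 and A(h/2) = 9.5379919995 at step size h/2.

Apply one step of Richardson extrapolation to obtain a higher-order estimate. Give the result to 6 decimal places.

9.538040

With r = 4 the leading error scales as h^4, so the weight is 2^4 = 16.
Numerator 16*A(h/2) − A(h) = 16*9.5379919995 − 9.5372781002 = 143.0705938918
Extrapolated: 143.0705938918 / 15 = 9.5380395928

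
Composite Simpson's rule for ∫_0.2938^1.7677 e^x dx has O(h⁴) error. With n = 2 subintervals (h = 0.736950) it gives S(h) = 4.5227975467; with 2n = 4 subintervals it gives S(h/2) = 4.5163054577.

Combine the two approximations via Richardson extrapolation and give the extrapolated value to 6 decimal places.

The method has order 4: 2^4 = 16.
16 × 4.5163054577 = 72.2608873232; subtract 4.5227975467 → 67.7380897765
67.7380897765 ÷ 15 = 4.5158726518
Shift from A(h/2): −0.0004328059.

4.515873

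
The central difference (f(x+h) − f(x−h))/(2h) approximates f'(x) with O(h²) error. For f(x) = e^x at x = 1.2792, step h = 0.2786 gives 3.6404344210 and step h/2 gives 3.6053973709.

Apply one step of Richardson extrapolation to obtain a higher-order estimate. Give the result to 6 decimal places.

r = 2: numerator weight 4, denominator 3.
Top: 4(3.6053973709) − (3.6404344210) = 10.7811550626
Divide by 2^2 − 1 = 3.
Result: 3.5937183542
Shift from A(h/2): −0.0116790167.

3.593718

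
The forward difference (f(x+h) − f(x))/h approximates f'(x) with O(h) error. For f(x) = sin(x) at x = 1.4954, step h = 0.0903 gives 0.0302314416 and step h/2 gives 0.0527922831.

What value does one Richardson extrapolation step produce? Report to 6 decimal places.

0.075353

Method order is 1; weight 2^1 = 2.
Weighted: 0.1055845662 − 0.0302314416 = 0.0753531246
R = 0.0753531246/1 = 0.0753531246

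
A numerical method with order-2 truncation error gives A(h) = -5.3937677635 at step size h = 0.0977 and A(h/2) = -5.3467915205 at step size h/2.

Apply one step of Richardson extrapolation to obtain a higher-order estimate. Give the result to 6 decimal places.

Method order is 2; weight 2^2 = 4.
A(h/2) − A(h) = -5.3467915205 − (-5.3937677635) = 0.0469762430
Divide by 2^2 − 1 = 3: 0.0469762430/3 = 0.0156587477
R = A(h/2) + (A(h/2) − A(h))/3 = -5.3467915205 + 0.0156587477 = -5.3311327728

-5.331133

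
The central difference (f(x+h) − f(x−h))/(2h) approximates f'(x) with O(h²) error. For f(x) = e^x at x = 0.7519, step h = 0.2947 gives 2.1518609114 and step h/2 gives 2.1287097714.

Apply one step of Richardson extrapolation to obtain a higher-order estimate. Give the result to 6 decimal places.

2.120993

Order 2 gives 2^r = 4 and 2^r − 1 = 3.
2^2*A(h/2) = 8.5148390856; minus A(h) gives 6.3629781742.
R = 6.3629781742/3 = 2.1209927247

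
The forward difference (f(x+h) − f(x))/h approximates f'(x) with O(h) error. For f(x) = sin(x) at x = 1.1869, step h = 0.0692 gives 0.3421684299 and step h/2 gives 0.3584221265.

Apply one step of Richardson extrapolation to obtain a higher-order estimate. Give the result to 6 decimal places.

Leading term ∝ h^1; use weight 2 = 2^1.
Numerator 2 × A(h/2) − A(h) = 2 × 0.3584221265 − 0.3421684299 = 0.3746758231
R = 0.3746758231/1 = 0.3746758231
Correction |R − A(h/2)| = 1.625e-02; gap |A(h/2) − A(h)| = 1.625e-02.

0.374676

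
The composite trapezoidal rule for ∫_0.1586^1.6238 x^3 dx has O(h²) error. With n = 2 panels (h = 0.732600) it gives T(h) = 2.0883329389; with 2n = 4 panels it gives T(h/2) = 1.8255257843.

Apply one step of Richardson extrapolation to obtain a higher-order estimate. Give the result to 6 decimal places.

1.737923

Leading term ∝ h^2; use weight 4 = 2^2.
Top: 4(1.8255257843) − (2.0883329389) = 5.2137701983
Denominator 4 − 1 = 3.
5.2137701983 ÷ 3 = 1.7379233994
Correction |R − A(h/2)| = 8.760e-02; gap |A(h/2) − A(h)| = 2.628e-01.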